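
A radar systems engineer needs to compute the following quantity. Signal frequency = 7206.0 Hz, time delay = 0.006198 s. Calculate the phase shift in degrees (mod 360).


Phase shift from frequency and time delay:
phi = 360 * f * t_delay
    = 360 * 7206.0 * 0.006198
    = 16078.6 degrees
    mod 360 = 238.6 degrees

238.6 degrees


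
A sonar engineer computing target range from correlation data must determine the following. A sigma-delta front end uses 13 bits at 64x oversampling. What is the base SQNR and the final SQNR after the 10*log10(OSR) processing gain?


Step 1 — baseline SQNR at Nyquist:
SQNR_base = 6.02*N + 1.76
          = 6.02*13 + 1.76
          = 80.02 dB

Step 2 — oversampling processing gain:
G = 10*log10(OSR) = 10*log10(64) = 18.06 dB

Step 3 — total:
SQNR_total = 80.02 + 18.06 = 98.08 dB

Base SQNR = 80.02 dB; oversampled SQNR = 98.08 dB


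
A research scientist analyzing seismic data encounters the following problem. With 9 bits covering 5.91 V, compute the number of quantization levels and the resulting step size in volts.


Step 1 — number of quantization levels:
L = 2^N = 2^9 = 512

Step 2 — LSB step size:
delta = Vfs / L
      = 5.91 / 512
      = 0.01154297 V

Levels = 512; step size = 0.01154297 V


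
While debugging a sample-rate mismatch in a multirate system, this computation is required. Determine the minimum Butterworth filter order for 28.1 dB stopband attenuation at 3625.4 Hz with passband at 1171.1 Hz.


Butterworth filter order formula:
n = log10(10^(A/10) - 1) / (2 * log10(f_stop/f_pass))
10^(28.1/10) - 1 = 644.6542
f_stop/f_pass = 3625.4 / 1171.1 = 3.0957
n = 2.8622 -> ceil = 3

3


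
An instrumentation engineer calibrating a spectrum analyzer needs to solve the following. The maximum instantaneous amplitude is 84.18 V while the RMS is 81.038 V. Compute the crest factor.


Crest factor is the ratio of peak to RMS:
CF = V_peak / V_rms
   = 84.18 / 81.038
   = 1.0388

1.0388


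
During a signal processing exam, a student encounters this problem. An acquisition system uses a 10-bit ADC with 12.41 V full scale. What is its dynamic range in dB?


Dynamic range from full-scale to LSB:
V_min = V_max / 2^bits = 12.41 / 2^10
DR = 20 * log10(V_max / V_min)
   = 20 * log10(2^10)
   = 20 * 10 * log10(2)
   = 60.21 dB

60.21 dB


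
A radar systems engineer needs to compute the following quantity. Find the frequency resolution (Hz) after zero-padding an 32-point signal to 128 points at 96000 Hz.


Frequency resolution after zero-padding:
N_padded = 32 * 4 = 128
df = fs / N_padded
   = 96000 / 128
   = 750.0 Hz

750.0 Hz


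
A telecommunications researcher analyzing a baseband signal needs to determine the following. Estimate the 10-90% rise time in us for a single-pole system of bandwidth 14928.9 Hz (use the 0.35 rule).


Rise time from bandwidth relationship:
tr = 0.35 / BW
   = 0.35 / 14928.9
   = 2.344446007e-05 s
   = 23.4445 us

23.4445 us


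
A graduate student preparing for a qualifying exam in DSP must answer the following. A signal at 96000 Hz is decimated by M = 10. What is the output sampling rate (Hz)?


Decimation reduces the sample rate:
fs_out = fs_in / M
       = 96000 / 10
       = 9600.0 Hz

9600.0 Hz


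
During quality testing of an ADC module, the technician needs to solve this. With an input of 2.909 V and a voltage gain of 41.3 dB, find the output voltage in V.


Output voltage from dB gain:
V_out = V_in * 10^(gain_dB / 20)
      = 2.909 * 10^(41.3 / 20)
      = 2.909 * 116.144861
      = 337.8654 V

337.8654 V


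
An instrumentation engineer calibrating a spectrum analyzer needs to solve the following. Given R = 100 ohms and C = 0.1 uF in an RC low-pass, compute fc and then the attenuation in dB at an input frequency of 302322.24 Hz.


Step 1 — cutoff frequency:
fc = 1 / (2*pi*R*C)
C = 0.1 uF = 1e-07 F
fc = 1 / (2*pi*100*1e-07)
   = 15915.494 Hz

Step 2 — magnitude at f = 302322.24 Hz:
|H(f)| = 1 / sqrt(1 + (f/fc)^2)
f/fc = 302322.24 / 15915.494 = 18.995467
|H| = 1 / sqrt(1 + 360.827767) = 0.0525713
|H|_dB = 20*log10(0.0525713) = -25.59 dB

fc = 15915.494 Hz; |H(302322.24 Hz)| = -25.59 dB


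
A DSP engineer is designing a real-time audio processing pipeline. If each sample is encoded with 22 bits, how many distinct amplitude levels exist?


Number of quantization levels = 2^N
= 2^22
= 4194304

4194304


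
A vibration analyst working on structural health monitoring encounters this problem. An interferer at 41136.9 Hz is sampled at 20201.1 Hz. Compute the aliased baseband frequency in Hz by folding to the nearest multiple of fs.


Compute the nearest integer multiple of fs to the signal:
n = round(41136.9 / 20201.1) = 2
f_alias = |41136.9 - 2 * 20201.1|
        = |41136.9 - 40402.2|
        = 734.7 Hz

734.7


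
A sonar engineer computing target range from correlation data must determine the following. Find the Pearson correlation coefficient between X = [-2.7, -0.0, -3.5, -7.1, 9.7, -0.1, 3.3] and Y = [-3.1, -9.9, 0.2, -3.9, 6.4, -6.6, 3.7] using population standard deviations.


Pearson correlation coefficient (population):
r = cov(X,Y) / (std(X) * std(Y))
Mean X = -0.0571, Mean Y = -1.8857
Cov(X,Y) = 15.650816
Std(X) = 4.998816, Std(Y) = 5.294047
r = 0.5914

0.5914


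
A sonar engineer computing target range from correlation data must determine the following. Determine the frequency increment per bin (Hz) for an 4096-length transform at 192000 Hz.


DFT frequency resolution:
df = fs / N
   = 192000 / 4096
   = 46.875 Hz

46.875 Hz


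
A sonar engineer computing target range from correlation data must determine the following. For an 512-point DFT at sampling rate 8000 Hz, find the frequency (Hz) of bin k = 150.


Frequency of DFT bin k:
f_k = k * fs / N
    = 150 * 8000 / 512
    = 1200000 / 512
    = 2343.75 Hz

2343.75 Hz


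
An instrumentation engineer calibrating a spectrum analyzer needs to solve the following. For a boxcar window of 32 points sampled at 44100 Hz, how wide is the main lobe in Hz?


Main lobe width for a rectangular window:
Width = 2 * fs / N
      = 2 * 44100 / 32
      = 88200 / 32
      = 2756.25 Hz

2756.25 Hz


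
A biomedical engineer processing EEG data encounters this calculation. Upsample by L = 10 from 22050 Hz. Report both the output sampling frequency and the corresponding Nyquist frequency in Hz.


Step 1 — output sample rate after interpolation by L:
fs_out = L * fs_in = 10 * 22050 = 220500 Hz

Step 2 — Nyquist frequency of the output stream:
f_Nyq = fs_out / 2 = 220500 / 2 = 110250.0 Hz

fs_out = 220500 Hz; f_Nyquist = 110250.0 Hz


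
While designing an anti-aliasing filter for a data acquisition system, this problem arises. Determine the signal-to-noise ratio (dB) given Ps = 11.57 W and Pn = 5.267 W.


SNR in decibels:
SNR = 10 * log10(Ps / Pn)
    = 10 * log10(11.57 / 5.267)
    = 10 * log10(2.1967)
    = 10 * 0.3418
    = 3.42 dB

3.42 dB


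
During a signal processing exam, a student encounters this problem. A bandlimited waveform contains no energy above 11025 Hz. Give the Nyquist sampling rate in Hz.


The Nyquist rate is twice the maximum frequency component.
fs_min = 2 * fmax
      = 2 * 11025
      = 22050 Hz

22050


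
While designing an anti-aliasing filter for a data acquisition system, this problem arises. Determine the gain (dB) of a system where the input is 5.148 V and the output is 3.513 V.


Voltage gain in dB:
G = 20 * log10(Vout / Vin)
  = 20 * log10(3.513 / 5.148)
  = 20 * log10(0.682401)
  = 20 * -0.16596
  = -3.32 dB

-3.32 dB


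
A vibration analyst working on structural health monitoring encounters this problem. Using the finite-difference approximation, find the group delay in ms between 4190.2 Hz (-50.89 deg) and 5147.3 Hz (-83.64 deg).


Group delay from phase difference:
tau = -d(phi)/d(omega)
d(phi) = -32.75 deg = -0.571595 rad
d(omega) = 2*pi*(5147.3 - 4190.2) = 6013.6367 rad/s
tau = -(-0.571595) / 6013.6367
    = 0.095 ms

0.095 ms


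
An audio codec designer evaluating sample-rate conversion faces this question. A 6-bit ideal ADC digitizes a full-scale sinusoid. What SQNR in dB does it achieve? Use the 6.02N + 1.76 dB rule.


Theoretical SNR for a full-scale sinusoid:
SNR = 6.02 * N + 1.76
    = 6.02 * 6 + 1.76
    = 36.12 + 1.76
    = 37.88 dB

37.88 dB


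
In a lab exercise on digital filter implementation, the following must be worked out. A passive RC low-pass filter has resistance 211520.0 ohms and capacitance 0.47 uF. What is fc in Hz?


Cutoff frequency of a first-order RC filter:
fc = 1 / (2 * pi * R * C)
C = 0.47 uF = 4.7e-07 F
fc = 1 / (2 * pi * 211520.0 * 4.7e-07)
   = 1 / 0.62463909740207
   = 1.600924 Hz

1.600924 Hz


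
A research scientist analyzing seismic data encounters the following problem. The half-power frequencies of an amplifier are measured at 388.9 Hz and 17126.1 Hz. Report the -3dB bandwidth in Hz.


Bandwidth is the difference of -3dB frequencies:
BW = f_high - f_low
   = 17126.1 - 388.9
   = 16737.2 Hz

16737.2 Hz


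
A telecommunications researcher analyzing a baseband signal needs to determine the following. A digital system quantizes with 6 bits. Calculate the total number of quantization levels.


Number of quantization levels = 2^N
= 2^6
= 64

64


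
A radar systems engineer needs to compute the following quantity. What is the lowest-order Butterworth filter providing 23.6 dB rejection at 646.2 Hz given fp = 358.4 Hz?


Butterworth filter order formula:
n = log10(10^(A/10) - 1) / (2 * log10(f_stop/f_pass))
10^(23.6/10) - 1 = 228.0868
f_stop/f_pass = 646.2 / 358.4 = 1.803
n = 4.6057 -> ceil = 5

5


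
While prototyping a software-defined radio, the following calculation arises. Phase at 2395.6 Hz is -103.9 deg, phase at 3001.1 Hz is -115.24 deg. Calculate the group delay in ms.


Group delay from phase difference:
tau = -d(phi)/d(omega)
d(phi) = -11.34 deg = -0.19792 rad
d(omega) = 2*pi*(3001.1 - 2395.6) = 3804.4687 rad/s
tau = -(-0.19792) / 3804.4687
    = 0.052 ms

0.052 ms


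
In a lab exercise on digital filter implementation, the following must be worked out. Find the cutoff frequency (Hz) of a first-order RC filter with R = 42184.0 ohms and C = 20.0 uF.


Cutoff frequency of a first-order RC filter:
fc = 1 / (2 * pi * R * C)
C = 20.0 uF = 2e-05 F
fc = 1 / (2 * pi * 42184.0 * 2e-05)
   = 1 / 5.3009977799613
   = 0.188644 Hz

0.188644 Hz


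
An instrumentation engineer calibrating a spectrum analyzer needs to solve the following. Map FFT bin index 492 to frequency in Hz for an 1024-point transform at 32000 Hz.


Frequency of DFT bin k:
f_k = k * fs / N
    = 492 * 32000 / 1024
    = 15744000 / 1024
    = 15375.0 Hz

15375.0 Hz


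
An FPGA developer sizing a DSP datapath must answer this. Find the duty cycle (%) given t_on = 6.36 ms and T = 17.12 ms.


Duty cycle as a percentage:
DC = (t_on / T) * 100
   = (6.36 / 17.12) * 100
   = 0.371495 * 100
   = 37.15 %

37.15 %


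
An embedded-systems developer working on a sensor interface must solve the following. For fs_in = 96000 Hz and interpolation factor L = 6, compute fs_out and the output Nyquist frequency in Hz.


Step 1 — output sample rate after interpolation by L:
fs_out = L * fs_in = 6 * 96000 = 576000 Hz

Step 2 — Nyquist frequency of the output stream:
f_Nyq = fs_out / 2 = 576000 / 2 = 288000.0 Hz

fs_out = 576000 Hz; f_Nyquist = 288000.0 Hz


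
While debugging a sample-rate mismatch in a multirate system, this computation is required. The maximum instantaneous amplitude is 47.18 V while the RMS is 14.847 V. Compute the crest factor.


Crest factor is the ratio of peak to RMS:
CF = V_peak / V_rms
   = 47.18 / 14.847
   = 3.1777

3.1777


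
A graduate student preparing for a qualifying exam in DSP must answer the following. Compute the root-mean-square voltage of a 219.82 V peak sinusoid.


RMS voltage for a sinusoidal waveform:
V_rms = V_peak / sqrt(2)
      = 219.82 / 1.414214
      = 155.436 V

155.436 V


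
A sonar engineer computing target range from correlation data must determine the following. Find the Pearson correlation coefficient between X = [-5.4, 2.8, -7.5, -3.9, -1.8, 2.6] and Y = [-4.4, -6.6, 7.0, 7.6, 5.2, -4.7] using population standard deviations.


Pearson correlation coefficient (population):
r = cov(X,Y) / (std(X) * std(Y))
Mean X = -2.2, Mean Y = 0.6833
Cov(X,Y) = -14.903333
Std(X) = 3.860484, Std(Y) = 6.000116
r = -0.6434

-0.6434


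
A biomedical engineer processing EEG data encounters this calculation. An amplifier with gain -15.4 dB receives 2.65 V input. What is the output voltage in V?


Output voltage from dB gain:
V_out = V_in * 10^(gain_dB / 20)
      = 2.65 * 10^(-15.4 / 20)
      = 2.65 * 0.169824
      = 0.45 V

0.45 V


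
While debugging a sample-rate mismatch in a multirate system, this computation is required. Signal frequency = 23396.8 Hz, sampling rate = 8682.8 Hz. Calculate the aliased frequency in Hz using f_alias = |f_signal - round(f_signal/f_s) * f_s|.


Compute the nearest integer multiple of fs to the signal:
n = round(23396.8 / 8682.8) = 3
f_alias = |23396.8 - 3 * 8682.8|
        = |23396.8 - 26048.4|
        = 2651.6 Hz

2651.6


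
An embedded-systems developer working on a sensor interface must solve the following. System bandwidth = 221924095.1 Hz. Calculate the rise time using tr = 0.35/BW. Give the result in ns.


Rise time from bandwidth relationship:
tr = 0.35 / BW
   = 0.35 / 221924095.1
   = 1.577115814e-09 s
   = 1.5771 ns

1.5771 ns


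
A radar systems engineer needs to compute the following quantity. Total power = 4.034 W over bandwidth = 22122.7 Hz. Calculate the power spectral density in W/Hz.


Power spectral density:
PSD = P / BW
    = 4.034 / 22122.7
    = 0.00018235 W/Hz

0.00018235 W/Hz


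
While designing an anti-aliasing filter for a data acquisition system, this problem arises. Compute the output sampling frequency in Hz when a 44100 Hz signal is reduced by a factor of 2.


Decimation reduces the sample rate:
fs_out = fs_in / M
       = 44100 / 2
       = 22050.0 Hz

22050.0 Hz


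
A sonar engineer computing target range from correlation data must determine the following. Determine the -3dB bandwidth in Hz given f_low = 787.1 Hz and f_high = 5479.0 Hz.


Bandwidth is the difference of -3dB frequencies:
BW = f_high - f_low
   = 5479.0 - 787.1
   = 4691.9 Hz

4691.9 Hz


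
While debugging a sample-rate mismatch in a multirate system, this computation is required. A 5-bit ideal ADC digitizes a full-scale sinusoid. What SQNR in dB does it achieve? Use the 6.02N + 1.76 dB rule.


Theoretical SNR for a full-scale sinusoid:
SNR = 6.02 * N + 1.76
    = 6.02 * 5 + 1.76
    = 30.1 + 1.76
    = 31.86 dB

31.86 dB


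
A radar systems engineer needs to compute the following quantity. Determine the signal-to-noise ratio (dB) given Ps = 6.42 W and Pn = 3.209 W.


SNR in decibels:
SNR = 10 * log10(Ps / Pn)
    = 10 * log10(6.42 / 3.209)
    = 10 * log10(2.0006)
    = 10 * 0.3012
    = 3.01 dB

3.01 dB


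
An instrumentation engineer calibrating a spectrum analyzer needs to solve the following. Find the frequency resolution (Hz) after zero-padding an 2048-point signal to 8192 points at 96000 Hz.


Frequency resolution after zero-padding:
N_padded = 2048 * 4 = 8192
df = fs / N_padded
   = 96000 / 8192
   = 11.7188 Hz

11.7188 Hz


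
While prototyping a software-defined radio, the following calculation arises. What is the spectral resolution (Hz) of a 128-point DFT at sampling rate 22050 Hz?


DFT frequency resolution:
df = fs / N
   = 22050 / 128
   = 172.2656 Hz

172.2656 Hz


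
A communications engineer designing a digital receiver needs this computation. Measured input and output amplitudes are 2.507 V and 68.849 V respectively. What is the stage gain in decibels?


Voltage gain in dB:
G = 20 * log10(Vout / Vin)
  = 20 * log10(68.849 / 2.507)
  = 20 * log10(27.462704)
  = 20 * 1.438743
  = 28.77 dB

28.77 dB


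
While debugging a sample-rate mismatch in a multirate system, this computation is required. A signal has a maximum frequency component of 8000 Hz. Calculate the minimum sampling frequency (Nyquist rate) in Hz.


The Nyquist rate is twice the maximum frequency component.
fs_min = 2 * fmax
      = 2 * 8000
      = 16000 Hz

16000


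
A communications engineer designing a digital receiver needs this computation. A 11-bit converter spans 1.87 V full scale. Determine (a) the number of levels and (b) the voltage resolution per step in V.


Step 1 — number of quantization levels:
L = 2^N = 2^11 = 2048

Step 2 — LSB step size:
delta = Vfs / L
      = 1.87 / 2048
      = 0.00091309 V

Levels = 2048; step size = 0.00091309 V


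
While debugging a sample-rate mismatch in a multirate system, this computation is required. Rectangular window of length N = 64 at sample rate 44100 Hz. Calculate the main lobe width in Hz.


Main lobe width for a rectangular window:
Width = 2 * fs / N
      = 2 * 44100 / 64
      = 88200 / 64
      = 1378.125 Hz

1378.125 Hz


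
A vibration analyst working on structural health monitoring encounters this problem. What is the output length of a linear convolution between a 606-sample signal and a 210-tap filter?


Linear convolution output length:
L = N + M - 1
  = 606 + 210 - 1
  = 815 samples

815


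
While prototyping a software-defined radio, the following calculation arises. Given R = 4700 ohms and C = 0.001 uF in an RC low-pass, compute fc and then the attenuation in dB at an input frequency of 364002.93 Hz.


Step 1 — cutoff frequency:
fc = 1 / (2*pi*R*C)
C = 0.001 uF = 1e-09 F
fc = 1 / (2*pi*4700*1e-09)
   = 33862.754 Hz

Step 2 — magnitude at f = 364002.93 Hz:
|H(f)| = 1 / sqrt(1 + (f/fc)^2)
f/fc = 364002.93 / 33862.754 = 10.74936
|H| = 1 / sqrt(1 + 115.54874) = 0.0926288
|H|_dB = 20*log10(0.0926288) = -20.67 dB

fc = 33862.754 Hz; |H(364002.93 Hz)| = -20.67 dB


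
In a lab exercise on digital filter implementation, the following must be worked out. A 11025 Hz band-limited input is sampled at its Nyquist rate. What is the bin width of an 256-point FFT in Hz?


Step 1 — Nyquist sampling rate:
fs = 2 * fmax = 2 * 11025 = 22050 Hz

Step 2 — DFT bin spacing:
df = fs / N = 22050 / 256 = 86.1328 Hz

86.1328 Hz


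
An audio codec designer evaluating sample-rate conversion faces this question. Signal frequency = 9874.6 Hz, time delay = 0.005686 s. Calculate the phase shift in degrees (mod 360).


Phase shift from frequency and time delay:
phi = 360 * f * t_delay
    = 360 * 9874.6 * 0.005686
    = 20212.91 degrees
    mod 360 = 52.91 degrees

52.91 degrees


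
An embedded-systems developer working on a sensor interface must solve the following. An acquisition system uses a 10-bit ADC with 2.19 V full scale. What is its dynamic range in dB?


Dynamic range from full-scale to LSB:
V_min = V_max / 2^bits = 2.19 / 2^10
DR = 20 * log10(V_max / V_min)
   = 20 * log10(2^10)
   = 20 * 10 * log10(2)
   = 60.21 dB

60.21 dB


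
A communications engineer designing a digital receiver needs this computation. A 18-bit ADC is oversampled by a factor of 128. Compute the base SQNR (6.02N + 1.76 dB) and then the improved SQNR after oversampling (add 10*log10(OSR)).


Step 1 — baseline SQNR at Nyquist:
SQNR_base = 6.02*N + 1.76
          = 6.02*18 + 1.76
          = 110.12 dB

Step 2 — oversampling processing gain:
G = 10*log10(OSR) = 10*log10(128) = 21.07 dB

Step 3 — total:
SQNR_total = 110.12 + 21.07 = 131.19 dB

Base SQNR = 110.12 dB; oversampled SQNR = 131.19 dB


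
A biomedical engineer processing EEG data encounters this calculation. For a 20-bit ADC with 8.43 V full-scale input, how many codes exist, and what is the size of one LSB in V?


Step 1 — number of quantization levels:
L = 2^N = 2^20 = 1048576

Step 2 — LSB step size:
delta = Vfs / L
      = 8.43 / 1048576
      = 8.04e-06 V

Levels = 1048576; step size = 8.04e-06 V


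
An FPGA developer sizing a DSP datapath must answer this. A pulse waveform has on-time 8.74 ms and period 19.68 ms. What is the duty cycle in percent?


Duty cycle as a percentage:
DC = (t_on / T) * 100
   = (8.74 / 19.68) * 100
   = 0.444106 * 100
   = 44.41 %

44.41 %


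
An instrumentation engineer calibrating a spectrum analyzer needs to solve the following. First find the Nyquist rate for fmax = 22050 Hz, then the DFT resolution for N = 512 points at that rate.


Step 1 — Nyquist sampling rate:
fs = 2 * fmax = 2 * 22050 = 44100 Hz

Step 2 — DFT bin spacing:
df = fs / N = 44100 / 512 = 86.1328 Hz

86.1328 Hz


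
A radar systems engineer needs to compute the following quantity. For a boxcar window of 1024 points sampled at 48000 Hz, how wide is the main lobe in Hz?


Main lobe width for a rectangular window:
Width = 2 * fs / N
      = 2 * 48000 / 1024
      = 96000 / 1024
      = 93.75 Hz

93.75 Hz


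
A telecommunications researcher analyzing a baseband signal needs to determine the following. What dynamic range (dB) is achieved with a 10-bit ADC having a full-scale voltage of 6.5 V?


Dynamic range from full-scale to LSB:
V_min = V_max / 2^bits = 6.5 / 2^10
DR = 20 * log10(V_max / V_min)
   = 20 * log10(2^10)
   = 20 * 10 * log10(2)
   = 60.21 dB

60.21 dB


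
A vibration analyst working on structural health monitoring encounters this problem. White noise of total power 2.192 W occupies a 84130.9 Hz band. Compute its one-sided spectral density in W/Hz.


Power spectral density:
PSD = P / BW
    = 2.192 / 84130.9
    = 2.605e-05 W/Hz

2.605e-05 W/Hz


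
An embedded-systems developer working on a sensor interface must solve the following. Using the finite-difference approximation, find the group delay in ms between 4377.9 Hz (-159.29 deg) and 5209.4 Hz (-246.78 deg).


Group delay from phase difference:
tau = -d(phi)/d(omega)
d(phi) = -87.49 deg = -1.526989 rad
d(omega) = 2*pi*(5209.4 - 4377.9) = 5224.4686 rad/s
tau = -(-1.526989) / 5224.4686
    = 0.2923 ms

0.2923 ms


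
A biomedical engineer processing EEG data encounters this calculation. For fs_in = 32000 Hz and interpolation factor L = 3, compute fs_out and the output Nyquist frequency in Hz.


Step 1 — output sample rate after interpolation by L:
fs_out = L * fs_in = 3 * 32000 = 96000 Hz

Step 2 — Nyquist frequency of the output stream:
f_Nyq = fs_out / 2 = 96000 / 2 = 48000.0 Hz

fs_out = 96000 Hz; f_Nyquist = 48000.0 Hz


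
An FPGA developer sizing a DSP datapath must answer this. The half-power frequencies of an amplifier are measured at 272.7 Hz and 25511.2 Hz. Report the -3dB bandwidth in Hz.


Bandwidth is the difference of -3dB frequencies:
BW = f_high - f_low
   = 25511.2 - 272.7
   = 25238.5 Hz

25238.5 Hz


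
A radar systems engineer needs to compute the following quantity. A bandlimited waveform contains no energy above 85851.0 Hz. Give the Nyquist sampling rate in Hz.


The Nyquist rate is twice the maximum frequency component.
fs_min = 2 * fmax
      = 2 * 85851.0
      = 171702.0 Hz

171702.0


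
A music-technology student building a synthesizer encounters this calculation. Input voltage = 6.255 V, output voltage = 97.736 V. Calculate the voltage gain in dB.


Voltage gain in dB:
G = 20 * log10(Vout / Vin)
  = 20 * log10(97.736 / 6.255)
  = 20 * log10(15.62526)
  = 20 * 1.193827
  = 23.88 dB

23.88 dB


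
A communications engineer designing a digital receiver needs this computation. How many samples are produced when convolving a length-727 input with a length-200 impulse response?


Linear convolution output length:
L = N + M - 1
  = 727 + 200 - 1
  = 926 samples

926


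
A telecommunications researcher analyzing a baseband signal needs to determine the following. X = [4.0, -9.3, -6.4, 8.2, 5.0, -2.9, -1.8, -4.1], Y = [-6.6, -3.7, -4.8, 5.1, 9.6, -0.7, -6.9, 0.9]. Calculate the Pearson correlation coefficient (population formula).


Pearson correlation coefficient (population):
r = cov(X,Y) / (std(X) * std(Y))
Mean X = -0.9125, Mean Y = -0.8875
Cov(X,Y) = 16.603906
Std(X) = 5.673279, Std(Y) = 5.489407
r = 0.5332

0.5332


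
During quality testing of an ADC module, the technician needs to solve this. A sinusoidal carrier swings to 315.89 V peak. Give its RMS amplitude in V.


RMS voltage for a sinusoidal waveform:
V_rms = V_peak / sqrt(2)
      = 315.89 / 1.414214
      = 223.368 V

223.368 V


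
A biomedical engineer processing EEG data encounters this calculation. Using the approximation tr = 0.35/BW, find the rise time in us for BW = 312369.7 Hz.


Rise time from bandwidth relationship:
tr = 0.35 / BW
   = 0.35 / 312369.7
   = 1.12046719e-06 s
   = 1.1205 us

1.1205 us


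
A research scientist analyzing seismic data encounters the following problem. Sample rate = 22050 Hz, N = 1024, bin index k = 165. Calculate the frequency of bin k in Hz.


Frequency of DFT bin k:
f_k = k * fs / N
    = 165 * 22050 / 1024
    = 3638250 / 1024
    = 3552.979 Hz

3552.979 Hz


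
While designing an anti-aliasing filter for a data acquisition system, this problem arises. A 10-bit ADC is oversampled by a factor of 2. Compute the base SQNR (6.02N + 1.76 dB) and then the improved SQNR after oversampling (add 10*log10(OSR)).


Step 1 — baseline SQNR at Nyquist:
SQNR_base = 6.02*N + 1.76
          = 6.02*10 + 1.76
          = 61.96 dB

Step 2 — oversampling processing gain:
G = 10*log10(OSR) = 10*log10(2) = 3.01 dB

Step 3 — total:
SQNR_total = 61.96 + 3.01 = 64.97 dB

Base SQNR = 61.96 dB; oversampled SQNR = 64.97 dB


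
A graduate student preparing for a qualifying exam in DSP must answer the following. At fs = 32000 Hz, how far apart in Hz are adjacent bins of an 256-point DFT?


DFT frequency resolution:
df = fs / N
   = 32000 / 256
   = 125.0 Hz

125.0 Hz


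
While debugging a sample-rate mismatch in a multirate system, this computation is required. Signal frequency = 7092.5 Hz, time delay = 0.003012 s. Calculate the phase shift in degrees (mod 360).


Phase shift from frequency and time delay:
phi = 360 * f * t_delay
    = 360 * 7092.5 * 0.003012
    = 7690.54 degrees
    mod 360 = 130.54 degrees

130.54 degrees


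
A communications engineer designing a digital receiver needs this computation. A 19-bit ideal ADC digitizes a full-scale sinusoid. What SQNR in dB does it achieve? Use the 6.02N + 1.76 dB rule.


Theoretical SNR for a full-scale sinusoid:
SNR = 6.02 * N + 1.76
    = 6.02 * 19 + 1.76
    = 114.38 + 1.76
    = 116.14 dB

116.14 dB


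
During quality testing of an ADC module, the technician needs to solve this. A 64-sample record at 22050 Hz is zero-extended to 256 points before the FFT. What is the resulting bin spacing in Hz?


Frequency resolution after zero-padding:
N_padded = 64 * 4 = 256
df = fs / N_padded
   = 22050 / 256
   = 86.1328 Hz

86.1328 Hz


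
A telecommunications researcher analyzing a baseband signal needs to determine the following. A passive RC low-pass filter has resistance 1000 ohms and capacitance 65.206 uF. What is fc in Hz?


Cutoff frequency of a first-order RC filter:
fc = 1 / (2 * pi * R * C)
C = 65.206 uF = 6.5206e-05 F
fc = 1 / (2 * pi * 1000 * 6.5206e-05)
   = 1 / 0.40970138113995
   = 2.440802 Hz

2.440802 Hz


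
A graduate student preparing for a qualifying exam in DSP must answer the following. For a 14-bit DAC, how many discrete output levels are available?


Number of quantization levels = 2^N
= 2^14
= 16384

16384


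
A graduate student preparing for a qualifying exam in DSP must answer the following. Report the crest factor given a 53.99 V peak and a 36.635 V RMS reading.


Crest factor is the ratio of peak to RMS:
CF = V_peak / V_rms
   = 53.99 / 36.635
   = 1.4737

1.4737


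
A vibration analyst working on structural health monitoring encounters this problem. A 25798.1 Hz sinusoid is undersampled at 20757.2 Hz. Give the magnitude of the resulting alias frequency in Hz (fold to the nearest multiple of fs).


Compute the nearest integer multiple of fs to the signal:
n = round(25798.1 / 20757.2) = 1
f_alias = |25798.1 - 1 * 20757.2|
        = |25798.1 - 20757.2|
        = 5040.9 Hz

5040.9


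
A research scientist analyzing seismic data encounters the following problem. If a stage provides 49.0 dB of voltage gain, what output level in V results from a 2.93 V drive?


Output voltage from dB gain:
V_out = V_in * 10^(gain_dB / 20)
      = 2.93 * 10^(49.0 / 20)
      = 2.93 * 281.838293
      = 825.7862 V

825.7862 V


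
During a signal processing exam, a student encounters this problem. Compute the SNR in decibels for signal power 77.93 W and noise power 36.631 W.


SNR in decibels:
SNR = 10 * log10(Ps / Pn)
    = 10 * log10(77.93 / 36.631)
    = 10 * log10(2.1274)
    = 10 * 0.3279
    = 3.28 dB

3.28 dB


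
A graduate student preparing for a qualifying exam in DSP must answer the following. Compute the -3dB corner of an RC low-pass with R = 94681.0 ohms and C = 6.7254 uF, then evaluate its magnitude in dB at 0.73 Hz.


Step 1 — cutoff frequency:
fc = 1 / (2*pi*R*C)
C = 6.7254 uF = 6.7254e-06 F
fc = 1 / (2*pi*94681.0*6.7254e-06)
   = 0.249942 Hz

Step 2 — magnitude at f = 0.73 Hz:
|H(f)| = 1 / sqrt(1 + (f/fc)^2)
f/fc = 0.73 / 0.249942 = 2.920678
|H| = 1 / sqrt(1 + 8.53036) = 0.3239257
|H|_dB = 20*log10(0.3239257) = -9.79 dB

fc = 0.249942 Hz; |H(0.73 Hz)| = -9.79 dB


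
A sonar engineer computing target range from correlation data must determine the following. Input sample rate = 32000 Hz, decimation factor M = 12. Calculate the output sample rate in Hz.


Decimation reduces the sample rate:
fs_out = fs_in / M
       = 32000 / 12
       = 2666.6667 Hz

2666.6667 Hz


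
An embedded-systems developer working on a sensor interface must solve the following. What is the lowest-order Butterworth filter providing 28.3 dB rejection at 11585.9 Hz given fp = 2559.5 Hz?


Butterworth filter order formula:
n = log10(10^(A/10) - 1) / (2 * log10(f_stop/f_pass))
10^(28.3/10) - 1 = 675.083
f_stop/f_pass = 11585.9 / 2559.5 = 4.5266
n = 2.1573 -> ceil = 3

3


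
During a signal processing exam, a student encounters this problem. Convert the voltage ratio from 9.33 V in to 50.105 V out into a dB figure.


Voltage gain in dB:
G = 20 * log10(Vout / Vin)
  = 20 * log10(50.105 / 9.33)
  = 20 * log10(5.370311)
  = 20 * 0.729999
  = 14.6 dB

14.6 dB


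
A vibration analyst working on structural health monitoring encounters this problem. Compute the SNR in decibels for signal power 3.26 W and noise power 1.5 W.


SNR in decibels:
SNR = 10 * log10(Ps / Pn)
    = 10 * log10(3.26 / 1.5)
    = 10 * log10(2.1733)
    = 10 * 0.3371
    = 3.37 dB

3.37 dB


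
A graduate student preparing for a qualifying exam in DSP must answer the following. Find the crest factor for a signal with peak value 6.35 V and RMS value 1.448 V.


Crest factor is the ratio of peak to RMS:
CF = V_peak / V_rms
   = 6.35 / 1.448
   = 4.3854

4.3854


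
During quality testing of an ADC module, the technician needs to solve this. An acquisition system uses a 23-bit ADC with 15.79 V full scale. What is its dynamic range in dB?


Dynamic range from full-scale to LSB:
V_min = V_max / 2^bits = 15.79 / 2^23
DR = 20 * log10(V_max / V_min)
   = 20 * log10(2^23)
   = 20 * 23 * log10(2)
   = 138.47 dB

138.47 dB


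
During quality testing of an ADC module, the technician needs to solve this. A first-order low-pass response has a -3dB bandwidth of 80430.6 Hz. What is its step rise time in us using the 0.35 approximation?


Rise time from bandwidth relationship:
tr = 0.35 / BW
   = 0.35 / 80430.6
   = 4.351577633e-06 s
   = 4.3516 us

4.3516 us


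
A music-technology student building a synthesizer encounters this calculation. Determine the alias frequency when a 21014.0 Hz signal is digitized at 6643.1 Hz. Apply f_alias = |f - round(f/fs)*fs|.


Compute the nearest integer multiple of fs to the signal:
n = round(21014.0 / 6643.1) = 3
f_alias = |21014.0 - 3 * 6643.1|
        = |21014.0 - 19929.3|
        = 1084.7 Hz

1084.7


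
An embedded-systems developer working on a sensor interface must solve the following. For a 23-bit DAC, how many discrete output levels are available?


Number of quantization levels = 2^N
= 2^23
= 8388608

8388608


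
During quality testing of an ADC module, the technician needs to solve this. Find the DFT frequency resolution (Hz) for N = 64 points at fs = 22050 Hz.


DFT frequency resolution:
df = fs / N
   = 22050 / 64
   = 344.5312 Hz

344.5312 Hz


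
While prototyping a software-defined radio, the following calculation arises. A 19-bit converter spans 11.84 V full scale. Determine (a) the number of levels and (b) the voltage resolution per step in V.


Step 1 — number of quantization levels:
L = 2^N = 2^19 = 524288

Step 2 — LSB step size:
delta = Vfs / L
      = 11.84 / 524288
      = 2.258e-05 V

Levels = 524288; step size = 2.258e-05 V


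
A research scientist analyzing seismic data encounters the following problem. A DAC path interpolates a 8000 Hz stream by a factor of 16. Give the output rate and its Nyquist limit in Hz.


Step 1 — output sample rate after interpolation by L:
fs_out = L * fs_in = 16 * 8000 = 128000 Hz

Step 2 — Nyquist frequency of the output stream:
f_Nyq = fs_out / 2 = 128000 / 2 = 64000.0 Hz

fs_out = 128000 Hz; f_Nyquist = 64000.0 Hz


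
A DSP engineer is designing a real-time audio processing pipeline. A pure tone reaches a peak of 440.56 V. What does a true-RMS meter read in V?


RMS voltage for a sinusoidal waveform:
V_rms = V_peak / sqrt(2)
      = 440.56 / 1.414214
      = 311.523 V

311.523 V


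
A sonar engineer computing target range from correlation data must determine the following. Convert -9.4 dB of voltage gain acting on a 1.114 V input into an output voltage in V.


Output voltage from dB gain:
V_out = V_in * 10^(gain_dB / 20)
      = 1.114 * 10^(-9.4 / 20)
      = 1.114 * 0.338844
      = 0.3775 V

0.3775 V


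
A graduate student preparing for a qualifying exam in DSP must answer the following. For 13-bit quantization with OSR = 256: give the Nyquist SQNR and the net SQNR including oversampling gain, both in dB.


Step 1 — baseline SQNR at Nyquist:
SQNR_base = 6.02*N + 1.76
          = 6.02*13 + 1.76
          = 80.02 dB

Step 2 — oversampling processing gain:
G = 10*log10(OSR) = 10*log10(256) = 24.08 dB

Step 3 — total:
SQNR_total = 80.02 + 24.08 = 104.1 dB

Base SQNR = 80.02 dB; oversampled SQNR = 104.1 dB


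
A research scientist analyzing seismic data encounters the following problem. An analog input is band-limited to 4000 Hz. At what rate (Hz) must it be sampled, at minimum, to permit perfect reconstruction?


The Nyquist rate is twice the maximum frequency component.
fs_min = 2 * fmax
      = 2 * 4000
      = 8000 Hz

8000


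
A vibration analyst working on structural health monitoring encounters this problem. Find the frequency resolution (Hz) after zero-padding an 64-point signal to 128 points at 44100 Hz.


Frequency resolution after zero-padding:
N_padded = 64 * 2 = 128
df = fs / N_padded
   = 44100 / 128
   = 344.5312 Hz

344.5312 Hz


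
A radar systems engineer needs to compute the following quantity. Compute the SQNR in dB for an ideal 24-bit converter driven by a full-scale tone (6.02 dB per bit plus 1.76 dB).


Theoretical SNR for a full-scale sinusoid:
SNR = 6.02 * N + 1.76
    = 6.02 * 24 + 1.76
    = 144.48 + 1.76
    = 146.24 dB

146.24 dB


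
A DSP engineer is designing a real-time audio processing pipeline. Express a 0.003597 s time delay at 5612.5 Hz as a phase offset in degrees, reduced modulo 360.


Phase shift from frequency and time delay:
phi = 360 * f * t_delay
    = 360 * 5612.5 * 0.003597
    = 7267.74 degrees
    mod 360 = 67.74 degrees

67.74 degrees


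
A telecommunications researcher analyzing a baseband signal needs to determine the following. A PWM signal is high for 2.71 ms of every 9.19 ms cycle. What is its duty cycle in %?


Duty cycle as a percentage:
DC = (t_on / T) * 100
   = (2.71 / 9.19) * 100
   = 0.294886 * 100
   = 29.49 %

29.49 %


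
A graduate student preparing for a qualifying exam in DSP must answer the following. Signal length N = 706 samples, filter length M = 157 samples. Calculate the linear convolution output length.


Linear convolution output length:
L = N + M - 1
  = 706 + 157 - 1
  = 862 samples

862


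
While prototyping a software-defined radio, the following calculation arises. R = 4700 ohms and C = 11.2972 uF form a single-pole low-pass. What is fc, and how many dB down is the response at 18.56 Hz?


Step 1 — cutoff frequency:
fc = 1 / (2*pi*R*C)
C = 11.2972 uF = 1.12972e-05 F
fc = 1 / (2*pi*4700*1.12972e-05)
   = 2.99745 Hz

Step 2 — magnitude at f = 18.56 Hz:
|H(f)| = 1 / sqrt(1 + (f/fc)^2)
f/fc = 18.56 / 2.99745 = 6.19193
|H| = 1 / sqrt(1 + 38.339997) = 0.1594347
|H|_dB = 20*log10(0.1594347) = -15.95 dB

fc = 2.99745 Hz; |H(18.56 Hz)| = -15.95 dB


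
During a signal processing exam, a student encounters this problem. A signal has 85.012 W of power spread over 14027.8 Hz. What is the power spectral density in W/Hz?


Power spectral density:
PSD = P / BW
    = 85.012 / 14027.8
    = 0.00606025 W/Hz

0.00606025 W/Hz


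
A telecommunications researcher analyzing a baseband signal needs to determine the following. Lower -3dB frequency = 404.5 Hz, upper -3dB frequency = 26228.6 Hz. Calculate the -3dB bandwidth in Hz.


Bandwidth is the difference of -3dB frequencies:
BW = f_high - f_low
   = 26228.6 - 404.5
   = 25824.1 Hz

25824.1 Hz


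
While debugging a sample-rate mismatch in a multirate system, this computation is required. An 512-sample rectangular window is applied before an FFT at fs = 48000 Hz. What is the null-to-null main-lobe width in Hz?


Main lobe width for a rectangular window:
Width = 2 * fs / N
      = 2 * 48000 / 512
      = 96000 / 512
      = 187.5 Hz

187.5 Hz


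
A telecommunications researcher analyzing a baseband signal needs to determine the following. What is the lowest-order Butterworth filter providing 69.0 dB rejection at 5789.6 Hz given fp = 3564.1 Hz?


Butterworth filter order formula:
n = log10(10^(A/10) - 1) / (2 * log10(f_stop/f_pass))
10^(69.0/10) - 1 = 7943281.3472
f_stop/f_pass = 5789.6 / 3564.1 = 1.6244
n = 16.3741 -> ceil = 17

17


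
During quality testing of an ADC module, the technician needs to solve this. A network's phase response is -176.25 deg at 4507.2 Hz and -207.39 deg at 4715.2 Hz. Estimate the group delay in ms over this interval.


Group delay from phase difference:
tau = -d(phi)/d(omega)
d(phi) = -31.14 deg = -0.543496 rad
d(omega) = 2*pi*(4715.2 - 4507.2) = 1306.9025 rad/s
tau = -(-0.543496) / 1306.9025
    = 0.4159 ms

0.4159 ms


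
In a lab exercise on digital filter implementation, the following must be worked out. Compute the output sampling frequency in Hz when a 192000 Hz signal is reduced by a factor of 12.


Decimation reduces the sample rate:
fs_out = fs_in / M
       = 192000 / 12
       = 16000.0 Hz

16000.0 Hz


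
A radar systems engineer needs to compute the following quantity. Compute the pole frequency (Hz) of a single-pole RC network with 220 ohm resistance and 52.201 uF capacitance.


Cutoff frequency of a first-order RC filter:
fc = 1 / (2 * pi * R * C)
C = 52.201 uF = 5.2201e-05 F
fc = 1 / (2 * pi * 220 * 5.2201e-05)
   = 1 / 0.072157482368418
   = 13.858577 Hz

13.858577 Hz


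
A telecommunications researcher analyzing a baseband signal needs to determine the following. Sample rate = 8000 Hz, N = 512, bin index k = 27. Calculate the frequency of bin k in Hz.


Frequency of DFT bin k:
f_k = k * fs / N
    = 27 * 8000 / 512
    = 216000 / 512
    = 421.875 Hz

421.875 Hz


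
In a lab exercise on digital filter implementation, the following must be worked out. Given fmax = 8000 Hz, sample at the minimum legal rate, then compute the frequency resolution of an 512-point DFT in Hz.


Step 1 — Nyquist sampling rate:
fs = 2 * fmax = 2 * 8000 = 16000 Hz

Step 2 — DFT bin spacing:
df = fs / N = 16000 / 512 = 31.25 Hz

31.25 Hz
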